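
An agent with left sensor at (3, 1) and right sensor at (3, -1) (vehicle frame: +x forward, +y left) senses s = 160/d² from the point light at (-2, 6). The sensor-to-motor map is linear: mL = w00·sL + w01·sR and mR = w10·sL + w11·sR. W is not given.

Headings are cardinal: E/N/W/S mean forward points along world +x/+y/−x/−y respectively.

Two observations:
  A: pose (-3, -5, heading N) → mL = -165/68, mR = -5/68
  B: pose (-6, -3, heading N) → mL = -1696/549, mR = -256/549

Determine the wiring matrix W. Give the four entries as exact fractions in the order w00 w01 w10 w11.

-1/2 -1/2 1/2 -1/2

obs A: pose=(-3,-5,N) → sL=40/17, sR=5/2, mL=-165/68, mR=-5/68
obs B: pose=(-6,-3,N) → sL=160/61, sR=32/9, mL=-1696/549, mR=-256/549
sensor matrix S = [[40/17, 5/2], [160/61, 32/9]]; det S = 16880/9333
solve [mL_A; mL_B] = S·[w00; w01] and [mR_A; mR_B] = S·[w10; w11]:
  w00 = -1/2, w01 = -1/2, w10 = 1/2, w11 = -1/2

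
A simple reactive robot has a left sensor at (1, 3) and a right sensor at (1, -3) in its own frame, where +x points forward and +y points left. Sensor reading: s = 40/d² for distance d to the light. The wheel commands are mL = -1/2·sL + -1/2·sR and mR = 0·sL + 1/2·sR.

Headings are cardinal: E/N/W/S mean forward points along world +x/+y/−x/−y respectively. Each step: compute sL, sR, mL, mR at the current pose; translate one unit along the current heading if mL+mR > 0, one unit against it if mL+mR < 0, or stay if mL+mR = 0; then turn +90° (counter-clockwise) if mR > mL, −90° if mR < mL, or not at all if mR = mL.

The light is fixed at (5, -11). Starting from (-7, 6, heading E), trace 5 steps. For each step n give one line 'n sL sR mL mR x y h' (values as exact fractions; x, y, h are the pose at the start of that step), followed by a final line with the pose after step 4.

n=0: pose=(-7,6,E); sL=40/521, sR=40/317; mL=-16760/165157, mR=20/317; mL+mR=-20/521 → advance -1; mR−mL=27180/165157 → turn +1·90°
n=1: pose=(-8,6,N); sL=2/29, sR=5/53; mL=-251/3074, mR=5/106; mL+mR=-1/29 → advance -1; mR−mL=198/1537 → turn +1·90°
n=2: pose=(-8,5,W); sL=8/73, sR=40/557; mL=-3688/40661, mR=20/557; mL+mR=-4/73 → advance -1; mR−mL=5148/40661 → turn +1·90°
n=3: pose=(-7,5,S); sL=20/153, sR=4/45; mL=-28/255, mR=2/45; mL+mR=-10/153 → advance -1; mR−mL=118/765 → turn +1·90°
n=4: pose=(-7,6,E); sL=40/521, sR=40/317; mL=-16760/165157, mR=20/317; mL+mR=-20/521 → advance -1; mR−mL=27180/165157 → turn +1·90°

0 40/521 40/317 -16760/165157 20/317 -7 6 E
1 2/29 5/53 -251/3074 5/106 -8 6 N
2 8/73 40/557 -3688/40661 20/557 -8 5 W
3 20/153 4/45 -28/255 2/45 -7 5 S
4 40/521 40/317 -16760/165157 20/317 -7 6 E
final -8 6 N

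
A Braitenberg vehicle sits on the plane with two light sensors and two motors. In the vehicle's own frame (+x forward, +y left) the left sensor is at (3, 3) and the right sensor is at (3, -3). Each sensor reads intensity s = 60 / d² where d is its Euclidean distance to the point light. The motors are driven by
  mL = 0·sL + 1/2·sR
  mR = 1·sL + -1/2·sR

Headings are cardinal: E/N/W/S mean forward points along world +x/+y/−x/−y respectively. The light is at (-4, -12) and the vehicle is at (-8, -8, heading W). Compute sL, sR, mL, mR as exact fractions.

left sensor world pos  = (-11, -11); dL² = 50
right sensor world pos = (-11, -5); dR² = 98
sL = 60/50 = 6/5
sR = 60/98 = 30/49
mL = 0·sL + 1/2·sR = 15/49
mR = 1·sL + -1/2·sR = 219/245

6/5 30/49 15/49 219/245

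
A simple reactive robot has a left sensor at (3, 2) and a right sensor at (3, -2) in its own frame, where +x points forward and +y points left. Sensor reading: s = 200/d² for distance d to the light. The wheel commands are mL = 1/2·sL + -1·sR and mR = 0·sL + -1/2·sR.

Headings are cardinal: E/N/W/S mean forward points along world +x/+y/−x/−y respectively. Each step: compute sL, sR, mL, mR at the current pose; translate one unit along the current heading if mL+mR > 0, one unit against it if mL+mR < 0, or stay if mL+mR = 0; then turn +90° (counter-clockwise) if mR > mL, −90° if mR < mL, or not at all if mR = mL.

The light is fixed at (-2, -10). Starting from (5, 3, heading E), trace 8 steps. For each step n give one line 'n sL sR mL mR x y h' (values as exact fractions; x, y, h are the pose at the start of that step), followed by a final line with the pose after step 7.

0 8/13 200/221 -132/221 -100/221 5 3 E
1 25/34 5/8 -35/136 -5/16 4 3 N
2 200/277 200/181 -37300/50137 -100/181 4 2 E
3 100/117 100/137 -4850/16029 -50/137 3 2 N
4 200/233 40/29 -6420/6757 -20/29 3 1 E
5 1 25/29 -21/58 -25/58 2 1 N
6 200/193 200/113 -27300/21809 -100/113 2 0 E
7 20/17 100/97 -730/1649 -50/97 1 0 N
final 1 -1 E

n=0: pose=(5,3,E); sL=8/13, sR=200/221; mL=-132/221, mR=-100/221; mL+mR=-232/221 → advance -1; mR−mL=32/221 → turn +1·90°
n=1: pose=(4,3,N); sL=25/34, sR=5/8; mL=-35/136, mR=-5/16; mL+mR=-155/272 → advance -1; mR−mL=-15/272 → turn -1·90°
n=2: pose=(4,2,E); sL=200/277, sR=200/181; mL=-37300/50137, mR=-100/181; mL+mR=-65000/50137 → advance -1; mR−mL=9600/50137 → turn +1·90°
n=3: pose=(3,2,N); sL=100/117, sR=100/137; mL=-4850/16029, mR=-50/137; mL+mR=-10700/16029 → advance -1; mR−mL=-1000/16029 → turn -1·90°
n=4: pose=(3,1,E); sL=200/233, sR=40/29; mL=-6420/6757, mR=-20/29; mL+mR=-11080/6757 → advance -1; mR−mL=1760/6757 → turn +1·90°
n=5: pose=(2,1,N); sL=1, sR=25/29; mL=-21/58, mR=-25/58; mL+mR=-23/29 → advance -1; mR−mL=-2/29 → turn -1·90°
n=6: pose=(2,0,E); sL=200/193, sR=200/113; mL=-27300/21809, mR=-100/113; mL+mR=-46600/21809 → advance -1; mR−mL=8000/21809 → turn +1·90°
n=7: pose=(1,0,N); sL=20/17, sR=100/97; mL=-730/1649, mR=-50/97; mL+mR=-1580/1649 → advance -1; mR−mL=-120/1649 → turn -1·90°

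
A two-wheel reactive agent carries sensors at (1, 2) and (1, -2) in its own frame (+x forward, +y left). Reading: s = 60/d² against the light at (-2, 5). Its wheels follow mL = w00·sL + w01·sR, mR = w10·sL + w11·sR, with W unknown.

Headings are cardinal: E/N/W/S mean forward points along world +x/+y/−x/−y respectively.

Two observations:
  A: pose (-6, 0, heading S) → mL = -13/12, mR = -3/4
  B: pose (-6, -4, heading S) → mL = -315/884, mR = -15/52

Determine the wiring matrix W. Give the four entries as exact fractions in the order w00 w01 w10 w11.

obs A: pose=(-6,0,S) → sL=3/2, sR=5/6, mL=-13/12, mR=-3/4
obs B: pose=(-6,-4,S) → sL=15/26, sR=15/34, mL=-315/884, mR=-15/52
sensor matrix S = [[3/2, 5/6], [15/26, 15/34]]; det S = 40/221
solve [mL_A; mL_B] = S·[w00; w01] and [mR_A; mR_B] = S·[w10; w11]:
  w00 = -1, w01 = 1/2, w10 = -1/2, w11 = 0

-1 1/2 -1/2 0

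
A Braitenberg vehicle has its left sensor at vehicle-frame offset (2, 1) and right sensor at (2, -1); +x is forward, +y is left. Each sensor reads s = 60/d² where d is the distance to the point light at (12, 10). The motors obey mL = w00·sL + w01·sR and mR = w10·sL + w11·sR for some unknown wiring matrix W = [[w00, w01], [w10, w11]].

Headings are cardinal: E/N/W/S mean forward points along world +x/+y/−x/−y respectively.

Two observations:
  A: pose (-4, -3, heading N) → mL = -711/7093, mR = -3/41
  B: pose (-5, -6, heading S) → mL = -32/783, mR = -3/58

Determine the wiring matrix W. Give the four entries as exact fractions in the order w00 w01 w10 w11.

obs A: pose=(-4,-3,N) → sL=6/41, sR=30/173, mL=-711/7093, mR=-3/41
obs B: pose=(-5,-6,S) → sL=3/29, sR=5/54, mL=-32/783, mR=-3/58
sensor matrix S = [[6/41, 30/173], [3/29, 5/54]]; det S = -8125/1851273
solve [mL_A; mL_B] = S·[w00; w01] and [mR_A; mR_B] = S·[w10; w11]:
  w00 = 1/2, w01 = -1, w10 = -1/2, w11 = 0

1/2 -1 -1/2 0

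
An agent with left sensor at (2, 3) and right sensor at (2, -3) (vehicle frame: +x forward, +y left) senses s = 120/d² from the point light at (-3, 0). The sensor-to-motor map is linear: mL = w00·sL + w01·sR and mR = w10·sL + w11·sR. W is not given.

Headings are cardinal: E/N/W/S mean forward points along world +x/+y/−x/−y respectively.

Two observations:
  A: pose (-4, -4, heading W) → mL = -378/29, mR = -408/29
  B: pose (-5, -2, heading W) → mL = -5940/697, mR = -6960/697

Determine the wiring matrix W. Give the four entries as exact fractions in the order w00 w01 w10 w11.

-1/2 -1 -1 -1

obs A: pose=(-4,-4,W) → sL=60/29, sR=12, mL=-378/29, mR=-408/29
obs B: pose=(-5,-2,W) → sL=120/41, sR=120/17, mL=-5940/697, mR=-6960/697
sensor matrix S = [[60/29, 12], [120/41, 120/17]]; det S = -414720/20213
solve [mL_A; mL_B] = S·[w00; w01] and [mR_A; mR_B] = S·[w10; w11]:
  w00 = -1/2, w01 = -1, w10 = -1, w11 = -1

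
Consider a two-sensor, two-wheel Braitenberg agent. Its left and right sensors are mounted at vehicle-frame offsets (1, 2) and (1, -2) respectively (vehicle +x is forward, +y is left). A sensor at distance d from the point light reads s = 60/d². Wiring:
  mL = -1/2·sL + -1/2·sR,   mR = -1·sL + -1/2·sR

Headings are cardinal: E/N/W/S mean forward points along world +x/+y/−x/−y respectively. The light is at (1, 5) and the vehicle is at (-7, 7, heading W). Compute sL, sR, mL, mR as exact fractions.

left sensor world pos  = (-8, 5); dL² = 81
right sensor world pos = (-8, 9); dR² = 97
sL = 60/81 = 20/27
sR = 60/97 = 60/97
mL = -1/2·sL + -1/2·sR = -1780/2619
mR = -1·sL + -1/2·sR = -2750/2619

20/27 60/97 -1780/2619 -2750/2619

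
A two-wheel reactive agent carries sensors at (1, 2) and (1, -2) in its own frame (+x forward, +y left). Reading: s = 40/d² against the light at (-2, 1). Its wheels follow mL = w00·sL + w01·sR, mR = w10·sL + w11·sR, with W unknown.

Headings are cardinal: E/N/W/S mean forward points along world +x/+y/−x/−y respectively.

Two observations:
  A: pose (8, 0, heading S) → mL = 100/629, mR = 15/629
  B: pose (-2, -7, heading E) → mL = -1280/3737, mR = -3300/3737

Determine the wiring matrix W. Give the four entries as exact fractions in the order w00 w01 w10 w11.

obs A: pose=(8,0,S) → sL=10/37, sR=10/17, mL=100/629, mR=15/629
obs B: pose=(-2,-7,E) → sL=40/37, sR=40/101, mL=-1280/3737, mR=-3300/3737
sensor matrix S = [[10/37, 10/17], [40/37, 40/101]]; det S = -33600/63529
solve [mL_A; mL_B] = S·[w00; w01] and [mR_A; mR_B] = S·[w10; w11]:
  w00 = -1/2, w01 = 1/2, w10 = -1, w11 = 1/2

-1/2 1/2 -1 1/2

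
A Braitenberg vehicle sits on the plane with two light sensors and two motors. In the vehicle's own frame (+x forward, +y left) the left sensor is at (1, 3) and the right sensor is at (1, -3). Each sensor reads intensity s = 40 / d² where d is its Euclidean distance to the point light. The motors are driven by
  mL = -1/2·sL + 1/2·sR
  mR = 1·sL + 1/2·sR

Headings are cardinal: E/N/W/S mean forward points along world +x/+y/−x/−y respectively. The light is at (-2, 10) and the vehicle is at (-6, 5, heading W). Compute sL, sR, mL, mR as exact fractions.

40/89 40/29 1200/2581 2940/2581

left sensor world pos  = (-7, 2); dL² = 89
right sensor world pos = (-7, 8); dR² = 29
sL = 40/89 = 40/89
sR = 40/29 = 40/29
mL = -1/2·sL + 1/2·sR = 1200/2581
mR = 1·sL + 1/2·sR = 2940/2581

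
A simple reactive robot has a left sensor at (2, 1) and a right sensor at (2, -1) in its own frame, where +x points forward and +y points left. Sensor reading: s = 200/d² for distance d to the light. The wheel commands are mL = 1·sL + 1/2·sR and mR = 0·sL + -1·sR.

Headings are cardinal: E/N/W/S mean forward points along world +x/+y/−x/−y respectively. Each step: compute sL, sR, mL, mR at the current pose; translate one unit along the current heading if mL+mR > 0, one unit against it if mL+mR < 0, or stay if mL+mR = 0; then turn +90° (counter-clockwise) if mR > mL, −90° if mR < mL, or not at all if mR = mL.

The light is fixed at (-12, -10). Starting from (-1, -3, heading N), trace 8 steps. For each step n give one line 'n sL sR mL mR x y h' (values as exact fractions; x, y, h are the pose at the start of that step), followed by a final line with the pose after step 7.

n=0: pose=(-1,-3,N); sL=200/181, sR=8/9; mL=2524/1629, mR=-8/9; mL+mR=1076/1629 → advance +1; mR−mL=-1324/543 → turn -1·90°
n=1: pose=(-1,-2,E); sL=4/5, sR=100/109; mL=686/545, mR=-100/109; mL+mR=186/545 → advance +1; mR−mL=-1186/545 → turn -1·90°
n=2: pose=(0,-2,S); sL=40/41, sR=200/157; mL=10380/6437, mR=-200/157; mL+mR=2180/6437 → advance +1; mR−mL=-18580/6437 → turn -1·90°
n=3: pose=(0,-3,W); sL=25/17, sR=50/41; mL=1450/697, mR=-50/41; mL+mR=600/697 → advance +1; mR−mL=-2300/697 → turn -1·90°
n=4: pose=(-1,-3,N); sL=200/181, sR=8/9; mL=2524/1629, mR=-8/9; mL+mR=1076/1629 → advance +1; mR−mL=-1324/543 → turn -1·90°
n=5: pose=(-1,-2,E); sL=4/5, sR=100/109; mL=686/545, mR=-100/109; mL+mR=186/545 → advance +1; mR−mL=-1186/545 → turn -1·90°
n=6: pose=(0,-2,S); sL=40/41, sR=200/157; mL=10380/6437, mR=-200/157; mL+mR=2180/6437 → advance +1; mR−mL=-18580/6437 → turn -1·90°
n=7: pose=(0,-3,W); sL=25/17, sR=50/41; mL=1450/697, mR=-50/41; mL+mR=600/697 → advance +1; mR−mL=-2300/697 → turn -1·90°

0 200/181 8/9 2524/1629 -8/9 -1 -3 N
1 4/5 100/109 686/545 -100/109 -1 -2 E
2 40/41 200/157 10380/6437 -200/157 0 -2 S
3 25/17 50/41 1450/697 -50/41 0 -3 W
4 200/181 8/9 2524/1629 -8/9 -1 -3 N
5 4/5 100/109 686/545 -100/109 -1 -2 E
6 40/41 200/157 10380/6437 -200/157 0 -2 S
7 25/17 50/41 1450/697 -50/41 0 -3 W
final -1 -3 N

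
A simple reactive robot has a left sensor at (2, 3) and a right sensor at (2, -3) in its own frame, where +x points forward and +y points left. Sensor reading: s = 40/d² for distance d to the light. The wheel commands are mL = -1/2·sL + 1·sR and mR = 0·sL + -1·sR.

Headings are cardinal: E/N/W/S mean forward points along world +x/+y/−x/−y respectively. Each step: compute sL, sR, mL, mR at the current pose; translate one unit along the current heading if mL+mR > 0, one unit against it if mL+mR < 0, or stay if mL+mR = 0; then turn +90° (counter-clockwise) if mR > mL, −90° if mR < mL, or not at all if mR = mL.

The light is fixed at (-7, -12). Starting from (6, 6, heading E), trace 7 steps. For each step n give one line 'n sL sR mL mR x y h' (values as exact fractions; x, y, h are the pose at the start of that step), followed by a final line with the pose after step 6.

n=0: pose=(6,6,E); sL=20/333, sR=4/45; mL=98/1665, mR=-4/45; mL+mR=-10/333 → advance -1; mR−mL=-82/555 → turn -1·90°
n=1: pose=(5,6,S); sL=40/481, sR=40/337; mL=12500/162097, mR=-40/337; mL+mR=-20/481 → advance -1; mR−mL=-31740/162097 → turn -1·90°
n=2: pose=(5,7,W); sL=10/89, sR=5/73; mL=80/6497, mR=-5/73; mL+mR=-5/89 → advance -1; mR−mL=-525/6497 → turn -1·90°
n=3: pose=(6,7,N); sL=40/541, sR=40/697; mL=7700/377077, mR=-40/697; mL+mR=-20/541 → advance -1; mR−mL=-29340/377077 → turn -1·90°
n=4: pose=(6,6,E); sL=20/333, sR=4/45; mL=98/1665, mR=-4/45; mL+mR=-10/333 → advance -1; mR−mL=-82/555 → turn -1·90°
n=5: pose=(5,6,S); sL=40/481, sR=40/337; mL=12500/162097, mR=-40/337; mL+mR=-20/481 → advance -1; mR−mL=-31740/162097 → turn -1·90°
n=6: pose=(5,7,W); sL=10/89, sR=5/73; mL=80/6497, mR=-5/73; mL+mR=-5/89 → advance -1; mR−mL=-525/6497 → turn -1·90°

0 20/333 4/45 98/1665 -4/45 6 6 E
1 40/481 40/337 12500/162097 -40/337 5 6 S
2 10/89 5/73 80/6497 -5/73 5 7 W
3 40/541 40/697 7700/377077 -40/697 6 7 N
4 20/333 4/45 98/1665 -4/45 6 6 E
5 40/481 40/337 12500/162097 -40/337 5 6 S
6 10/89 5/73 80/6497 -5/73 5 7 W
final 6 7 N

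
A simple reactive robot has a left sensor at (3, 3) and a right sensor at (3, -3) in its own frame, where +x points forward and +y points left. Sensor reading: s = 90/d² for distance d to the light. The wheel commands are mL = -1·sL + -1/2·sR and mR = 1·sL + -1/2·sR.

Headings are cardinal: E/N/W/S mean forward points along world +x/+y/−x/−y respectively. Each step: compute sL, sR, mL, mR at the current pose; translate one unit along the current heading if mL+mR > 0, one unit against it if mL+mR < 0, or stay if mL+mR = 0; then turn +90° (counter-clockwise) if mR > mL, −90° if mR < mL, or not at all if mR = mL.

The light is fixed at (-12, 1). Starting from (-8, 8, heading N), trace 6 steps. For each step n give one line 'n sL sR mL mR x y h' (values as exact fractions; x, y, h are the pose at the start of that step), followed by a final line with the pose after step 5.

n=0: pose=(-8,8,N); sL=90/101, sR=90/149; mL=-17955/15049, mR=8865/15049; mL+mR=-90/149 → advance -1; mR−mL=180/101 → turn +1·90°
n=1: pose=(-8,7,W); sL=9, sR=45/41; mL=-783/82, mR=693/82; mL+mR=-45/41 → advance -1; mR−mL=18 → turn +1·90°
n=2: pose=(-7,7,S); sL=90/73, sR=90/13; mL=-4455/949, mR=-2115/949; mL+mR=-90/13 → advance -1; mR−mL=180/73 → turn +1·90°
n=3: pose=(-7,8,E); sL=45/82, sR=9/8; mL=-729/656, mR=-9/656; mL+mR=-9/8 → advance -1; mR−mL=45/41 → turn +1·90°
n=4: pose=(-8,8,N); sL=90/101, sR=90/149; mL=-17955/15049, mR=8865/15049; mL+mR=-90/149 → advance -1; mR−mL=180/101 → turn +1·90°
n=5: pose=(-8,7,W); sL=9, sR=45/41; mL=-783/82, mR=693/82; mL+mR=-45/41 → advance -1; mR−mL=18 → turn +1·90°

0 90/101 90/149 -17955/15049 8865/15049 -8 8 N
1 9 45/41 -783/82 693/82 -8 7 W
2 90/73 90/13 -4455/949 -2115/949 -7 7 S
3 45/82 9/8 -729/656 -9/656 -7 8 E
4 90/101 90/149 -17955/15049 8865/15049 -8 8 N
5 9 45/41 -783/82 693/82 -8 7 W
final -7 7 S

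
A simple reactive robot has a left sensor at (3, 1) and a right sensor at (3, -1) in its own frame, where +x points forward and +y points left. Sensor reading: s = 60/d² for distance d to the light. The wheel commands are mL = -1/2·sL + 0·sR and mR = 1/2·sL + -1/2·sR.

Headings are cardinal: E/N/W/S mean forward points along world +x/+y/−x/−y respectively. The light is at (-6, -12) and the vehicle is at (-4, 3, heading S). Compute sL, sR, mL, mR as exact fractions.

20/51 12/29 -10/51 -16/1479

left sensor world pos  = (-3, 0); dL² = 153
right sensor world pos = (-5, 0); dR² = 145
sL = 60/153 = 20/51
sR = 60/145 = 12/29
mL = -1/2·sL + 0·sR = -10/51
mR = 1/2·sL + -1/2·sR = -16/1479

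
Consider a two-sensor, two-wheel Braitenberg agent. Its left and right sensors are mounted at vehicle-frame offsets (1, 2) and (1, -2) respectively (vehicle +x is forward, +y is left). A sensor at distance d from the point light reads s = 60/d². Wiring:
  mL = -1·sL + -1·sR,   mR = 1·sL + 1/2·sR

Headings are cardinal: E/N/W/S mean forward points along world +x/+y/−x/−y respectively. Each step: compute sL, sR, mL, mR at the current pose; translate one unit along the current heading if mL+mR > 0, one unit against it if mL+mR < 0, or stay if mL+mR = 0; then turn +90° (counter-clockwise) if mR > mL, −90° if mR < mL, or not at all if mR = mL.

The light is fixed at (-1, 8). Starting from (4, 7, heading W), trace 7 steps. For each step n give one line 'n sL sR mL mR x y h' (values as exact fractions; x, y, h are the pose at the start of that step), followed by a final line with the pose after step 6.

0 12/5 60/17 -504/85 354/85 4 7 W
1 15/17 3 -66/17 81/34 5 7 S
2 60/53 60/53 -120/53 90/53 5 8 E
3 6 6/5 -36/5 33/5 4 8 N
4 12/5 60/17 -504/85 354/85 4 7 W
5 15/17 3 -66/17 81/34 5 7 S
6 60/53 60/53 -120/53 90/53 5 8 E
final 4 8 N

n=0: pose=(4,7,W); sL=12/5, sR=60/17; mL=-504/85, mR=354/85; mL+mR=-30/17 → advance -1; mR−mL=858/85 → turn +1·90°
n=1: pose=(5,7,S); sL=15/17, sR=3; mL=-66/17, mR=81/34; mL+mR=-3/2 → advance -1; mR−mL=213/34 → turn +1·90°
n=2: pose=(5,8,E); sL=60/53, sR=60/53; mL=-120/53, mR=90/53; mL+mR=-30/53 → advance -1; mR−mL=210/53 → turn +1·90°
n=3: pose=(4,8,N); sL=6, sR=6/5; mL=-36/5, mR=33/5; mL+mR=-3/5 → advance -1; mR−mL=69/5 → turn +1·90°
n=4: pose=(4,7,W); sL=12/5, sR=60/17; mL=-504/85, mR=354/85; mL+mR=-30/17 → advance -1; mR−mL=858/85 → turn +1·90°
n=5: pose=(5,7,S); sL=15/17, sR=3; mL=-66/17, mR=81/34; mL+mR=-3/2 → advance -1; mR−mL=213/34 → turn +1·90°
n=6: pose=(5,8,E); sL=60/53, sR=60/53; mL=-120/53, mR=90/53; mL+mR=-30/53 → advance -1; mR−mL=210/53 → turn +1·90°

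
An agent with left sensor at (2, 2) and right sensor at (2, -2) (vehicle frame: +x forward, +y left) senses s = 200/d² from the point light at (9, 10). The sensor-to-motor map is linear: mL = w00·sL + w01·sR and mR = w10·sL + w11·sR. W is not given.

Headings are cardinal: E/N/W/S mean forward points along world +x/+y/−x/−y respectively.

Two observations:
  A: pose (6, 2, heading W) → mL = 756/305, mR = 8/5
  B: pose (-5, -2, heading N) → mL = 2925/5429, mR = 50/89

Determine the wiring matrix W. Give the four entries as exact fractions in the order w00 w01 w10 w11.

obs A: pose=(6,2,W) → sL=8/5, sR=200/61, mL=756/305, mR=8/5
obs B: pose=(-5,-2,N) → sL=50/89, sR=50/61, mL=2925/5429, mR=50/89
sensor matrix S = [[8/5, 200/61], [50/89, 50/61]]; det S = -2880/5429
solve [mL_A; mL_B] = S·[w00; w01] and [mR_A; mR_B] = S·[w10; w11]:
  w00 = -1/2, w01 = 1, w10 = 1, w11 = 0

-1/2 1 1 0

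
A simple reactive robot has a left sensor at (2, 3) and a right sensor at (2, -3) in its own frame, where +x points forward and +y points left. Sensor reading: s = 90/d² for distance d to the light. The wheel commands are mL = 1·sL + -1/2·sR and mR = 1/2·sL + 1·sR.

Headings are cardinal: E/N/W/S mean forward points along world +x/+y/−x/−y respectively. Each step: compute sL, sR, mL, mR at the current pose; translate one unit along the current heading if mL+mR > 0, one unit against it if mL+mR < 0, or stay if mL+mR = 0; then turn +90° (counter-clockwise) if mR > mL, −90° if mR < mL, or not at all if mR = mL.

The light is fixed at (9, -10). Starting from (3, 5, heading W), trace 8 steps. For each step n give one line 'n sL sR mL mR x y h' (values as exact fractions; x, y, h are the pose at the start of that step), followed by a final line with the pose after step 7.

n=0: pose=(3,5,W); sL=45/104, sR=45/194; mL=3195/10088, mR=9045/20176; mL+mR=15435/20176 → advance +1; mR−mL=2655/20176 → turn +1·90°
n=1: pose=(2,5,S); sL=18/37, sR=90/269; mL=3177/9953, mR=5751/9953; mL+mR=8928/9953 → advance +1; mR−mL=2574/9953 → turn +1·90°
n=2: pose=(2,4,E); sL=45/157, sR=45/73; mL=-495/22922, mR=17415/22922; mL+mR=8460/11461 → advance +1; mR−mL=8955/11461 → turn +1·90°
n=3: pose=(3,4,N); sL=90/337, sR=18/53; mL=1737/17861, mR=8451/17861; mL+mR=10188/17861 → advance +1; mR−mL=6714/17861 → turn +1·90°
n=4: pose=(3,5,W); sL=45/104, sR=45/194; mL=3195/10088, mR=9045/20176; mL+mR=15435/20176 → advance +1; mR−mL=2655/20176 → turn +1·90°
n=5: pose=(2,5,S); sL=18/37, sR=90/269; mL=3177/9953, mR=5751/9953; mL+mR=8928/9953 → advance +1; mR−mL=2574/9953 → turn +1·90°
n=6: pose=(2,4,E); sL=45/157, sR=45/73; mL=-495/22922, mR=17415/22922; mL+mR=8460/11461 → advance +1; mR−mL=8955/11461 → turn +1·90°
n=7: pose=(3,4,N); sL=90/337, sR=18/53; mL=1737/17861, mR=8451/17861; mL+mR=10188/17861 → advance +1; mR−mL=6714/17861 → turn +1·90°

0 45/104 45/194 3195/10088 9045/20176 3 5 W
1 18/37 90/269 3177/9953 5751/9953 2 5 S
2 45/157 45/73 -495/22922 17415/22922 2 4 E
3 90/337 18/53 1737/17861 8451/17861 3 4 N
4 45/104 45/194 3195/10088 9045/20176 3 5 W
5 18/37 90/269 3177/9953 5751/9953 2 5 S
6 45/157 45/73 -495/22922 17415/22922 2 4 E
7 90/337 18/53 1737/17861 8451/17861 3 4 N
final 3 5 W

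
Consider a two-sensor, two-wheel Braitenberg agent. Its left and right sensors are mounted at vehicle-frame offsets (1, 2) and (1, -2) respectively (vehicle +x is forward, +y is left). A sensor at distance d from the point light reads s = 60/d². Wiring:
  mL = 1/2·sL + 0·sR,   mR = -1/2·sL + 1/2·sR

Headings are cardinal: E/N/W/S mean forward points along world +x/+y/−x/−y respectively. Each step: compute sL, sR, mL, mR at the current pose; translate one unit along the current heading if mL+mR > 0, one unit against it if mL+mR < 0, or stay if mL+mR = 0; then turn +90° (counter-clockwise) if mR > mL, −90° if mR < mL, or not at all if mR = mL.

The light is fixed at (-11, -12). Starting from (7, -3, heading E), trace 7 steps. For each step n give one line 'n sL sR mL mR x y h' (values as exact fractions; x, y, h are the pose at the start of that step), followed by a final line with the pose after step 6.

n=0: pose=(7,-3,E); sL=30/241, sR=6/41; mL=15/241, mR=108/9881; mL+mR=3/41 → advance +1; mR−mL=-507/9881 → turn -1·90°
n=1: pose=(8,-3,S); sL=12/101, sR=60/353; mL=6/101, mR=912/35653; mL+mR=30/353 → advance +1; mR−mL=-1206/35653 → turn -1·90°
n=2: pose=(8,-4,W); sL=1/6, sR=15/106; mL=1/12, mR=-2/159; mL+mR=15/212 → advance +1; mR−mL=-61/636 → turn -1·90°
n=3: pose=(7,-4,N); sL=60/337, sR=60/481; mL=30/337, mR=-4320/162097; mL+mR=30/481 → advance +1; mR−mL=-18750/162097 → turn -1·90°
n=4: pose=(7,-3,E); sL=30/241, sR=6/41; mL=15/241, mR=108/9881; mL+mR=3/41 → advance +1; mR−mL=-507/9881 → turn -1·90°
n=5: pose=(8,-3,S); sL=12/101, sR=60/353; mL=6/101, mR=912/35653; mL+mR=30/353 → advance +1; mR−mL=-1206/35653 → turn -1·90°
n=6: pose=(8,-4,W); sL=1/6, sR=15/106; mL=1/12, mR=-2/159; mL+mR=15/212 → advance +1; mR−mL=-61/636 → turn -1·90°

0 30/241 6/41 15/241 108/9881 7 -3 E
1 12/101 60/353 6/101 912/35653 8 -3 S
2 1/6 15/106 1/12 -2/159 8 -4 W
3 60/337 60/481 30/337 -4320/162097 7 -4 N
4 30/241 6/41 15/241 108/9881 7 -3 E
5 12/101 60/353 6/101 912/35653 8 -3 S
6 1/6 15/106 1/12 -2/159 8 -4 W
final 7 -4 N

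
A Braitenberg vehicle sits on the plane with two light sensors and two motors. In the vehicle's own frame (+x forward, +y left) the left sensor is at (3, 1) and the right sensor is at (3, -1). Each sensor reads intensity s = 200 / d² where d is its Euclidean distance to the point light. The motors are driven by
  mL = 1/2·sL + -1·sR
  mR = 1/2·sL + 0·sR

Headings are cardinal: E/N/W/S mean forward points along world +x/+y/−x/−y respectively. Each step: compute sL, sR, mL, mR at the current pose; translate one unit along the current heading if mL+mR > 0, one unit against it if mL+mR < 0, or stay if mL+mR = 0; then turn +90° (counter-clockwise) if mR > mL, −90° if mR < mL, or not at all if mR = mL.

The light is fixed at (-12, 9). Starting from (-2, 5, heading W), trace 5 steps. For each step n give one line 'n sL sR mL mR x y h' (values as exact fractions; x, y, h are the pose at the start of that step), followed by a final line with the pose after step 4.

n=0: pose=(-2,5,W); sL=100/37, sR=100/29; mL=-2250/1073, mR=50/37; mL+mR=-800/1073 → advance -1; mR−mL=100/29 → turn +1·90°
n=1: pose=(-1,5,S); sL=200/193, sR=200/149; mL=-23700/28757, mR=100/193; mL+mR=-8800/28757 → advance -1; mR−mL=200/149 → turn +1·90°
n=2: pose=(-1,6,E); sL=1, sR=50/53; mL=-47/106, mR=1/2; mL+mR=3/53 → advance +1; mR−mL=50/53 → turn +1·90°
n=3: pose=(0,6,N); sL=200/121, sR=200/169; mL=-7300/20449, mR=100/121; mL+mR=9600/20449 → advance +1; mR−mL=200/169 → turn +1·90°
n=4: pose=(0,7,W); sL=20/9, sR=100/41; mL=-490/369, mR=10/9; mL+mR=-80/369 → advance -1; mR−mL=100/41 → turn +1·90°

0 100/37 100/29 -2250/1073 50/37 -2 5 W
1 200/193 200/149 -23700/28757 100/193 -1 5 S
2 1 50/53 -47/106 1/2 -1 6 E
3 200/121 200/169 -7300/20449 100/121 0 6 N
4 20/9 100/41 -490/369 10/9 0 7 W
final 1 7 S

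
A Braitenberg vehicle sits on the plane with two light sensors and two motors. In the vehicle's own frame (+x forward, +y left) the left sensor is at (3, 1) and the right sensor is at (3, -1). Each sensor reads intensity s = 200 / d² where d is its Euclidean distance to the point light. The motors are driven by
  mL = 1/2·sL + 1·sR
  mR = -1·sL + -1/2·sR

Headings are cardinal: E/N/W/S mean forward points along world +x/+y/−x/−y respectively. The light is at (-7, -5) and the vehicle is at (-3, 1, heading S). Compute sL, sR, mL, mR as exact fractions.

100/17 100/9 2150/153 -1750/153

left sensor world pos  = (-2, -2); dL² = 34
right sensor world pos = (-4, -2); dR² = 18
sL = 200/34 = 100/17
sR = 200/18 = 100/9
mL = 1/2·sL + 1·sR = 2150/153
mR = -1·sL + -1/2·sR = -1750/153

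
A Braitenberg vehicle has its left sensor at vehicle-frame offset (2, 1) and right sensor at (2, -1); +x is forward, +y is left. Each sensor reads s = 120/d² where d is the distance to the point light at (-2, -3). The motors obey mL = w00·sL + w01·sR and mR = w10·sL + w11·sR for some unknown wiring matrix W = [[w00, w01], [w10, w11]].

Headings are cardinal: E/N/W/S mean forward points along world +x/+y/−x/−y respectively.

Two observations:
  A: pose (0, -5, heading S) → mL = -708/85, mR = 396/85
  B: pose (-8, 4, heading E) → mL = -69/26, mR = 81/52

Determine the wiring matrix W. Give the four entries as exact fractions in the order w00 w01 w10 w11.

obs A: pose=(0,-5,S) → sL=24/5, sR=120/17, mL=-708/85, mR=396/85
obs B: pose=(-8,4,E) → sL=3/2, sR=30/13, mL=-69/26, mR=81/52
sensor matrix S = [[24/5, 120/17], [3/2, 30/13]]; det S = 108/221
solve [mL_A; mL_B] = S·[w00; w01] and [mR_A; mR_B] = S·[w10; w11]:
  w00 = -1, w01 = -1/2, w10 = -1/2, w11 = 1

-1 -1/2 -1/2 1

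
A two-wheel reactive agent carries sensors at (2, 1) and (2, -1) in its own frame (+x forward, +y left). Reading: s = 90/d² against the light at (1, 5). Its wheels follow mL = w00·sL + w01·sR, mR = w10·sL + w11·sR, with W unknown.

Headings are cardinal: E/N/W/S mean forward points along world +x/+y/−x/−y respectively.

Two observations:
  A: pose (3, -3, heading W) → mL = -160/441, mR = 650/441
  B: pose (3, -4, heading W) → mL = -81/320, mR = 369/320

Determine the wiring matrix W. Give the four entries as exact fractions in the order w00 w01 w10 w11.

obs A: pose=(3,-3,W) → sL=10/9, sR=90/49, mL=-160/441, mR=650/441
obs B: pose=(3,-4,W) → sL=9/10, sR=45/32, mL=-81/320, mR=369/320
sensor matrix S = [[10/9, 90/49], [9/10, 45/32]]; det S = -71/784
solve [mL_A; mL_B] = S·[w00; w01] and [mR_A; mR_B] = S·[w10; w11]:
  w00 = 1/2, w01 = -1/2, w10 = 1/2, w11 = 1/2

1/2 -1/2 1/2 1/2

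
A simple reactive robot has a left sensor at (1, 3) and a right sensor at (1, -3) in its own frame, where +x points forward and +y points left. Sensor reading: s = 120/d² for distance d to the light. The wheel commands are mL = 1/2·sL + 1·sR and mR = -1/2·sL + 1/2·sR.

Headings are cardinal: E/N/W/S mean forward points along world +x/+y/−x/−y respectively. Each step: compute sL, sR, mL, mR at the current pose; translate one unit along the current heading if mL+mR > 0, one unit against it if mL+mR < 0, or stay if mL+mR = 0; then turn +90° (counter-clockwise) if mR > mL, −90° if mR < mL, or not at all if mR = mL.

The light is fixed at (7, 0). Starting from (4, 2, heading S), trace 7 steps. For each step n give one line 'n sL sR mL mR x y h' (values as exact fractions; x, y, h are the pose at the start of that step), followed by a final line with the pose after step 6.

n=0: pose=(4,2,S); sL=120, sR=120/37; mL=2340/37, mR=-2160/37; mL+mR=180/37 → advance +1; mR−mL=-4500/37 → turn -1·90°
n=1: pose=(4,1,W); sL=6, sR=15/4; mL=27/4, mR=-9/8; mL+mR=45/8 → advance +1; mR−mL=-63/8 → turn -1·90°
n=2: pose=(3,1,N); sL=120/53, sR=24; mL=1332/53, mR=576/53; mL+mR=36 → advance +1; mR−mL=-756/53 → turn -1·90°
n=3: pose=(3,2,E); sL=60/17, sR=12; mL=234/17, mR=72/17; mL+mR=18 → advance +1; mR−mL=-162/17 → turn -1·90°
n=4: pose=(4,2,S); sL=120, sR=120/37; mL=2340/37, mR=-2160/37; mL+mR=180/37 → advance +1; mR−mL=-4500/37 → turn -1·90°
n=5: pose=(4,1,W); sL=6, sR=15/4; mL=27/4, mR=-9/8; mL+mR=45/8 → advance +1; mR−mL=-63/8 → turn -1·90°
n=6: pose=(3,1,N); sL=120/53, sR=24; mL=1332/53, mR=576/53; mL+mR=36 → advance +1; mR−mL=-756/53 → turn -1·90°

0 120 120/37 2340/37 -2160/37 4 2 S
1 6 15/4 27/4 -9/8 4 1 W
2 120/53 24 1332/53 576/53 3 1 N
3 60/17 12 234/17 72/17 3 2 E
4 120 120/37 2340/37 -2160/37 4 2 S
5 6 15/4 27/4 -9/8 4 1 W
6 120/53 24 1332/53 576/53 3 1 N
final 3 2 E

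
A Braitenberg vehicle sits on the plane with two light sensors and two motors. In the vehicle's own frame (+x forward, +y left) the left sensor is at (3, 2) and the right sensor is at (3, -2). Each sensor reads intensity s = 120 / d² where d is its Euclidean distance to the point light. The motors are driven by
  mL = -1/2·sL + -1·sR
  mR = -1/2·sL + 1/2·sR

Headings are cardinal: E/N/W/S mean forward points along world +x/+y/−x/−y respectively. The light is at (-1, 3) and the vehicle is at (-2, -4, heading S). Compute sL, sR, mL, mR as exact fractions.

120/101 120/109 -18660/11009 -480/11009

left sensor world pos  = (0, -7); dL² = 101
right sensor world pos = (-4, -7); dR² = 109
sL = 120/101 = 120/101
sR = 120/109 = 120/109
mL = -1/2·sL + -1·sR = -18660/11009
mR = -1/2·sL + 1/2·sR = -480/11009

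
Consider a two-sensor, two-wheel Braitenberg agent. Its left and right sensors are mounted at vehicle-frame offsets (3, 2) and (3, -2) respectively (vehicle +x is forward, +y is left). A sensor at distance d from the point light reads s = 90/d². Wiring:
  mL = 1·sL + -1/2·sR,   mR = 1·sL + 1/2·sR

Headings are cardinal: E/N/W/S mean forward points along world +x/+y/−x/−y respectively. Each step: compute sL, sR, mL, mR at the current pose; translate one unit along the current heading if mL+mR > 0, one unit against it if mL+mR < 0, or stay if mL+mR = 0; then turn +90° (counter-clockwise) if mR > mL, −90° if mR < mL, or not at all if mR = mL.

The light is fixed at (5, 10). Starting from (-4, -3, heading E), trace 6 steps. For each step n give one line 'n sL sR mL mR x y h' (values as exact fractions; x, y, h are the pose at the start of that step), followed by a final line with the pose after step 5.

n=0: pose=(-4,-3,E); sL=90/157, sR=10/29; mL=1825/4553, mR=3395/4553; mL+mR=180/157 → advance +1; mR−mL=10/29 → turn +1·90°
n=1: pose=(-3,-3,N); sL=9/20, sR=45/68; mL=81/680, mR=531/680; mL+mR=9/10 → advance +1; mR−mL=45/68 → turn +1·90°
n=2: pose=(-3,-2,W); sL=90/317, sR=90/221; mL=5625/70057, mR=34155/70057; mL+mR=180/317 → advance +1; mR−mL=90/221 → turn +1·90°
n=3: pose=(-4,-2,S); sL=45/137, sR=45/173; mL=9405/47402, mR=21735/47402; mL+mR=90/137 → advance +1; mR−mL=45/173 → turn +1·90°
n=4: pose=(-4,-3,E); sL=90/157, sR=10/29; mL=1825/4553, mR=3395/4553; mL+mR=180/157 → advance +1; mR−mL=10/29 → turn +1·90°
n=5: pose=(-3,-3,N); sL=9/20, sR=45/68; mL=81/680, mR=531/680; mL+mR=9/10 → advance +1; mR−mL=45/68 → turn +1·90°

0 90/157 10/29 1825/4553 3395/4553 -4 -3 E
1 9/20 45/68 81/680 531/680 -3 -3 N
2 90/317 90/221 5625/70057 34155/70057 -3 -2 W
3 45/137 45/173 9405/47402 21735/47402 -4 -2 S
4 90/157 10/29 1825/4553 3395/4553 -4 -3 E
5 9/20 45/68 81/680 531/680 -3 -3 N
final -3 -2 W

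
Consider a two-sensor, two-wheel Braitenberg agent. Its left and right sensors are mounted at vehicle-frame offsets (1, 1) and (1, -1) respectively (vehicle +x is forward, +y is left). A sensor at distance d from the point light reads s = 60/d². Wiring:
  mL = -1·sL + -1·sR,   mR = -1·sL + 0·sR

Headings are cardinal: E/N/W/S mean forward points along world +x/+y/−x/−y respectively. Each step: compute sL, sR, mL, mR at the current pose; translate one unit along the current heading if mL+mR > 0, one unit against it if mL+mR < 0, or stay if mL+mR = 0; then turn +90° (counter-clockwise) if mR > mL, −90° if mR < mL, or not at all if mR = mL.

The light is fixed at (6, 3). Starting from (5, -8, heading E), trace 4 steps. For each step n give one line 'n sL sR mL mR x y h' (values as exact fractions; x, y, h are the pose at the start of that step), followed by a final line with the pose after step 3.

0 3/5 5/12 -61/60 -3/5 5 -8 E
1 60/109 60/101 -12600/11009 -60/109 4 -8 N
2 30/89 6/13 -924/1157 -30/89 4 -9 W
3 60/169 60/173 -20520/29237 -60/169 5 -9 S
final 5 -8 E

n=0: pose=(5,-8,E); sL=3/5, sR=5/12; mL=-61/60, mR=-3/5; mL+mR=-97/60 → advance -1; mR−mL=5/12 → turn +1·90°
n=1: pose=(4,-8,N); sL=60/109, sR=60/101; mL=-12600/11009, mR=-60/109; mL+mR=-18660/11009 → advance -1; mR−mL=60/101 → turn +1·90°
n=2: pose=(4,-9,W); sL=30/89, sR=6/13; mL=-924/1157, mR=-30/89; mL+mR=-1314/1157 → advance -1; mR−mL=6/13 → turn +1·90°
n=3: pose=(5,-9,S); sL=60/169, sR=60/173; mL=-20520/29237, mR=-60/169; mL+mR=-30900/29237 → advance -1; mR−mL=60/173 → turn +1·90°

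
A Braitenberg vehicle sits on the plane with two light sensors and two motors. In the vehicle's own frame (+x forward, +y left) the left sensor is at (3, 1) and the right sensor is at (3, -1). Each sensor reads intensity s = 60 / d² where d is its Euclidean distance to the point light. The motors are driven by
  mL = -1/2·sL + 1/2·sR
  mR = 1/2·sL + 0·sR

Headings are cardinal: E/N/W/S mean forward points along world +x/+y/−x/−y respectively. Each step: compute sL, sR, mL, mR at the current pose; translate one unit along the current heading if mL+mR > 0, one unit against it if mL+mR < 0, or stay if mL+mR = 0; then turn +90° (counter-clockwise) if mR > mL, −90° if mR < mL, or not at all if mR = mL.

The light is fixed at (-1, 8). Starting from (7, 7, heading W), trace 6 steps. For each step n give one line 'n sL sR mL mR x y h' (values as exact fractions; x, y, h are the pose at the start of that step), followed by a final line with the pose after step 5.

n=0: pose=(7,7,W); sL=60/29, sR=12/5; mL=24/145, mR=30/29; mL+mR=6/5 → advance +1; mR−mL=126/145 → turn +1·90°
n=1: pose=(6,7,S); sL=3/4, sR=15/13; mL=21/104, mR=3/8; mL+mR=15/26 → advance +1; mR−mL=9/52 → turn +1·90°
n=2: pose=(6,6,E); sL=60/101, sR=60/109; mL=-240/11009, mR=30/101; mL+mR=30/109 → advance +1; mR−mL=3510/11009 → turn +1·90°
n=3: pose=(7,6,N); sL=6/5, sR=30/41; mL=-48/205, mR=3/5; mL+mR=15/41 → advance +1; mR−mL=171/205 → turn +1·90°
n=4: pose=(7,7,W); sL=60/29, sR=12/5; mL=24/145, mR=30/29; mL+mR=6/5 → advance +1; mR−mL=126/145 → turn +1·90°
n=5: pose=(6,7,S); sL=3/4, sR=15/13; mL=21/104, mR=3/8; mL+mR=15/26 → advance +1; mR−mL=9/52 → turn +1·90°

0 60/29 12/5 24/145 30/29 7 7 W
1 3/4 15/13 21/104 3/8 6 7 S
2 60/101 60/109 -240/11009 30/101 6 6 E
3 6/5 30/41 -48/205 3/5 7 6 N
4 60/29 12/5 24/145 30/29 7 7 W
5 3/4 15/13 21/104 3/8 6 7 S
final 6 6 E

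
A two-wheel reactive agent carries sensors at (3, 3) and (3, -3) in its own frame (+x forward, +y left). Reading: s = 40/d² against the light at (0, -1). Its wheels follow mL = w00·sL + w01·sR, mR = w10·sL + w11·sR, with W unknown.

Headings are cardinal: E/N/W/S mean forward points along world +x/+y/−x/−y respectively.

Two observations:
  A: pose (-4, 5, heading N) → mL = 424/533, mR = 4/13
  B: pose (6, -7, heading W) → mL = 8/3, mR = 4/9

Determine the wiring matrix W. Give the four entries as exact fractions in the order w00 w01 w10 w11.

obs A: pose=(-4,5,N) → sL=4/13, sR=20/41, mL=424/533, mR=4/13
obs B: pose=(6,-7,W) → sL=4/9, sR=20/9, mL=8/3, mR=4/9
sensor matrix S = [[4/13, 20/41], [4/9, 20/9]]; det S = 2240/4797
solve [mL_A; mL_B] = S·[w00; w01] and [mR_A; mR_B] = S·[w10; w11]:
  w00 = 1, w01 = 1, w10 = 1, w11 = 0

1 1 1 0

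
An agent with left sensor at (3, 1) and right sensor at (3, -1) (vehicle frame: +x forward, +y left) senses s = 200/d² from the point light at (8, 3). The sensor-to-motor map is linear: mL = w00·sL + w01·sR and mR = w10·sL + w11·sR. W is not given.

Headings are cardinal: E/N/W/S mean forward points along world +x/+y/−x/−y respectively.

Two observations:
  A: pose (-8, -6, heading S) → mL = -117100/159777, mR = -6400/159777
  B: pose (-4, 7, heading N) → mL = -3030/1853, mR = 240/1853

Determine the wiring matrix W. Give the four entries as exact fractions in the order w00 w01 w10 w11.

-1/2 -1 -1/2 1/2

obs A: pose=(-8,-6,S) → sL=200/369, sR=200/433, mL=-117100/159777, mR=-6400/159777
obs B: pose=(-4,7,N) → sL=100/109, sR=20/17, mL=-3030/1853, mR=240/1853
sensor matrix S = [[200/369, 200/433], [100/109, 20/17]]; det S = 63328000/296066781
solve [mL_A; mL_B] = S·[w00; w01] and [mR_A; mR_B] = S·[w10; w11]:
  w00 = -1/2, w01 = -1, w10 = -1/2, w11 = 1/2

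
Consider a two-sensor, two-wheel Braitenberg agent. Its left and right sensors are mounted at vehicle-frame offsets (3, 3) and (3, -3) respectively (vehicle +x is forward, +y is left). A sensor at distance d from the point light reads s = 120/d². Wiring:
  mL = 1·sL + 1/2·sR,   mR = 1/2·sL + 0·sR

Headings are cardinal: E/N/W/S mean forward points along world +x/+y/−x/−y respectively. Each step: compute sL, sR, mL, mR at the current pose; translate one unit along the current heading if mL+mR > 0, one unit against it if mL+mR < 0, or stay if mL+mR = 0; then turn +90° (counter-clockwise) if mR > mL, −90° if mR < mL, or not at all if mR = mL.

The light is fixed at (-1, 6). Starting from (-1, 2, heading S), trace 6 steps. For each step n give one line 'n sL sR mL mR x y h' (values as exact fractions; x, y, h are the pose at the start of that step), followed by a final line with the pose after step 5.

0 60/29 60/29 90/29 30/29 -1 2 S
1 120/73 120/13 5940/949 60/73 -1 1 W
2 6 15 27/2 3 -2 1 N
3 24 120/53 1332/53 12 -2 2 E
4 60/29 60/29 90/29 30/29 -1 2 S
5 120/73 120/13 5940/949 60/73 -1 1 W
final -2 1 N

n=0: pose=(-1,2,S); sL=60/29, sR=60/29; mL=90/29, mR=30/29; mL+mR=120/29 → advance +1; mR−mL=-60/29 → turn -1·90°
n=1: pose=(-1,1,W); sL=120/73, sR=120/13; mL=5940/949, mR=60/73; mL+mR=6720/949 → advance +1; mR−mL=-5160/949 → turn -1·90°
n=2: pose=(-2,1,N); sL=6, sR=15; mL=27/2, mR=3; mL+mR=33/2 → advance +1; mR−mL=-21/2 → turn -1·90°
n=3: pose=(-2,2,E); sL=24, sR=120/53; mL=1332/53, mR=12; mL+mR=1968/53 → advance +1; mR−mL=-696/53 → turn -1·90°
n=4: pose=(-1,2,S); sL=60/29, sR=60/29; mL=90/29, mR=30/29; mL+mR=120/29 → advance +1; mR−mL=-60/29 → turn -1·90°
n=5: pose=(-1,1,W); sL=120/73, sR=120/13; mL=5940/949, mR=60/73; mL+mR=6720/949 → advance +1; mR−mL=-5160/949 → turn -1·90°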